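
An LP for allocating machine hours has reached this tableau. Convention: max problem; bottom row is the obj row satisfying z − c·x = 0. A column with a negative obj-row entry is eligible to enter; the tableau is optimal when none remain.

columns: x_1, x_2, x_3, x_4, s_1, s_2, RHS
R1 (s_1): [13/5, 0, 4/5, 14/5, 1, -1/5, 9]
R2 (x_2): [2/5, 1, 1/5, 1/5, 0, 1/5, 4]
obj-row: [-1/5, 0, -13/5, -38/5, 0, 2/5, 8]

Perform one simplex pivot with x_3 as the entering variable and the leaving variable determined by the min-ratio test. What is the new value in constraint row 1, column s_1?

5/4

Ratio test on column x_3 — row 1: 9/(4/5) = 45/4; row 2: 4/(1/5) = 20. Minimum is 45/4 at row 1 (s_1 leaves); pivot element 4/5.
Divide row 1 by 4/5; eliminate column x_3 from the other rows.
In the new row 1, the s_1 entry is the old entry divided by the pivot: 1/(4/5) = 5/4.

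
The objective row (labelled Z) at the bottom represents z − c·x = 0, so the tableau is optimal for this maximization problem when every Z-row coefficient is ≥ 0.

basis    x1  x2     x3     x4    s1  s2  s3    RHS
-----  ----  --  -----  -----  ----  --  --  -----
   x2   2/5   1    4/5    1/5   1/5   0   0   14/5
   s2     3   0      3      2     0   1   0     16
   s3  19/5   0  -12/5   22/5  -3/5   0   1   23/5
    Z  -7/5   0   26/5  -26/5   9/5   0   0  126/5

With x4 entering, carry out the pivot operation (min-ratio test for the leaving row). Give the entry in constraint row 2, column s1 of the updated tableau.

3/11

Ratio test on column x4 — row 1: (14/5)/(1/5) = 14; row 2: 16/2 = 8; row 3: (23/5)/(22/5) = 23/22. Minimum is 23/22 at row 3 (s3 leaves); pivot element 22/5.
Divide row 3 by 22/5; eliminate column x4 from the other rows.
Row 2 update in column s1: 0 − 2·(-3/22) = 3/11.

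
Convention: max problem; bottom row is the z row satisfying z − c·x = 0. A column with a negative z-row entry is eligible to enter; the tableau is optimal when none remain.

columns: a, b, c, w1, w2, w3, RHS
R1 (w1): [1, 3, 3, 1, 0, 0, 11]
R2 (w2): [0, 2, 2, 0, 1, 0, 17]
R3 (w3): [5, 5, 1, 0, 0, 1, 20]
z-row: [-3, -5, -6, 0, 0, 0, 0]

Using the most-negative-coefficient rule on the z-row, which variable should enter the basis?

Negative z-row entries: a: -3, b: -5, c: -6.
The most negative is -6 in column c, so c enters.

c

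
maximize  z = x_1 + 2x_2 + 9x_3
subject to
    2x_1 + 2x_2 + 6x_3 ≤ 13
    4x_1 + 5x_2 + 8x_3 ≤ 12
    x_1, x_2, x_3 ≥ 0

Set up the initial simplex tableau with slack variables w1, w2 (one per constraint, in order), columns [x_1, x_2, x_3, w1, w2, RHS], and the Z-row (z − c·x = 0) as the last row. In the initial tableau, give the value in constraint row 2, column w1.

0

Slack w1 belongs to constraint 1; its column is the unit vector e_1, so the entry in row 2 is 0.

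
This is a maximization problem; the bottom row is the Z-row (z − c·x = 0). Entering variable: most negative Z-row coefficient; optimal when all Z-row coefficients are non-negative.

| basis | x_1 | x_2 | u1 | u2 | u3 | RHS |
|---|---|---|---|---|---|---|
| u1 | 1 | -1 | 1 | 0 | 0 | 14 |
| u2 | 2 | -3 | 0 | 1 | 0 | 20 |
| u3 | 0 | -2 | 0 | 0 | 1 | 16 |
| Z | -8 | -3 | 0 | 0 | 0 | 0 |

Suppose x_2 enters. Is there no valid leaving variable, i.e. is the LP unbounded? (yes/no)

yes

Every constraint-row entry in column x_2 is ≤ 0, so increasing x_2 is unbounded.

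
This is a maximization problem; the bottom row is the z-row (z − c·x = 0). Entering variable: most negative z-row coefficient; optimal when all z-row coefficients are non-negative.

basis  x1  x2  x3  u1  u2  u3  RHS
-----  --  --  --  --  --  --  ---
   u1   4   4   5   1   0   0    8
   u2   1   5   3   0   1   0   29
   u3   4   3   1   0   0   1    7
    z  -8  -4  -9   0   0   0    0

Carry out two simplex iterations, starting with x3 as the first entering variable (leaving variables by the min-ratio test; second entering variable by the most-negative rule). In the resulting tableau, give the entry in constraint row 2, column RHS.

425/16

Ratio test on column x3 — row 1: 8/5 = 8/5; row 2: 29/3 = 29/3; row 3: 7/1 = 7. Minimum is 8/5 at row 1 (u1 leaves); pivot element 5.
Divide row 1 by 5; eliminate column x3 from the other rows.
Second iteration: most negative z-row entry is -4/5 in column x1, so x1 enters.
Ratio test on column x1 — row 1: (8/5)/(4/5) = 2; row 2: entry -7/5 ≤ 0; row 3: (27/5)/(16/5) = 27/16. Minimum is 27/16 at row 3 (u3 leaves); pivot element 16/5.
Divide row 3 by 16/5; eliminate column x1 from the other rows.
After both pivots, the entry at constraint row 2, column RHS is 425/16.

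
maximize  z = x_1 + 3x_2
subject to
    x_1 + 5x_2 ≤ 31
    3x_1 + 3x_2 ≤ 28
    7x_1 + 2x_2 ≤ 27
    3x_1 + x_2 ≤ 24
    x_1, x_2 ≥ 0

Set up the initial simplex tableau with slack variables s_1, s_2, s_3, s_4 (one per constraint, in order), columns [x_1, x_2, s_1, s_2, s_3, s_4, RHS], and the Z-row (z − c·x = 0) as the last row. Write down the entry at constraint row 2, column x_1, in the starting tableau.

Constraint 2 has coefficient 3 on x_1.

3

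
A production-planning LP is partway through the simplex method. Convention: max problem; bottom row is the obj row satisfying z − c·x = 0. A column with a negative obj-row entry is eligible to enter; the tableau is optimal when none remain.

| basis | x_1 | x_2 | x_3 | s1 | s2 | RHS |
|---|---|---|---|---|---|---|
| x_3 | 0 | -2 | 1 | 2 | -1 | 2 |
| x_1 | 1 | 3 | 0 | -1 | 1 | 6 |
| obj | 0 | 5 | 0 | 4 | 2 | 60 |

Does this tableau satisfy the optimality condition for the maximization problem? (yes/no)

Every obj-row coefficient is ≥ 0, so the tableau is optimal.

yes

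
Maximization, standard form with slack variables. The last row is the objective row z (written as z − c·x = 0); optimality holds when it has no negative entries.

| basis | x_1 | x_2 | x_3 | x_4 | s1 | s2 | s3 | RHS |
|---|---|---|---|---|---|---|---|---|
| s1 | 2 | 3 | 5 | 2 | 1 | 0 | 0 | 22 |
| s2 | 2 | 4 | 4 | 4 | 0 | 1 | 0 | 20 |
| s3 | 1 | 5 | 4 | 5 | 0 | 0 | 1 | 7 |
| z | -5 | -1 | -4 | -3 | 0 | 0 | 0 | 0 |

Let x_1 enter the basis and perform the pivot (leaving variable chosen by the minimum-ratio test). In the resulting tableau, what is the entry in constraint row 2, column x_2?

-6

Ratio test on column x_1 — row 1: 22/2 = 11; row 2: 20/2 = 10; row 3: 7/1 = 7. Minimum is 7 at row 3 (s3 leaves); pivot element 1.
Divide row 3 by 1; eliminate column x_1 from the other rows.
Row 2 update in column x_2: 4 − 2·5 = -6.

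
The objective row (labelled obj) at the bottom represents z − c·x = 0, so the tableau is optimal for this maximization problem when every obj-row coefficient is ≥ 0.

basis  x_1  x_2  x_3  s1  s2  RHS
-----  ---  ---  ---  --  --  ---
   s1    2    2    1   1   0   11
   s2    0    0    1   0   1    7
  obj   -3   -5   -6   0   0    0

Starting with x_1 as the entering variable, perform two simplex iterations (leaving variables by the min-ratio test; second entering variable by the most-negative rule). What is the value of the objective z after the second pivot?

Ratio test on column x_1 — row 1: 11/2 = 11/2; row 2: entry 0 ≤ 0. Minimum is 11/2 at row 1 (s1 leaves); pivot element 2.
Pivot on row 1; the obj-row RHS becomes 0 − (-3)·(11/2) = 33/2.
Next entering variable (most negative obj-row entry -9/2): x_3.
Ratio test on column x_3 — row 1: (11/2)/(1/2) = 11; row 2: 7/1 = 7. Minimum is 7 at row 2 (s2 leaves); pivot element 1.
After the second pivot the obj-row RHS is 33/2 − (-9/2)·7 = 48.

48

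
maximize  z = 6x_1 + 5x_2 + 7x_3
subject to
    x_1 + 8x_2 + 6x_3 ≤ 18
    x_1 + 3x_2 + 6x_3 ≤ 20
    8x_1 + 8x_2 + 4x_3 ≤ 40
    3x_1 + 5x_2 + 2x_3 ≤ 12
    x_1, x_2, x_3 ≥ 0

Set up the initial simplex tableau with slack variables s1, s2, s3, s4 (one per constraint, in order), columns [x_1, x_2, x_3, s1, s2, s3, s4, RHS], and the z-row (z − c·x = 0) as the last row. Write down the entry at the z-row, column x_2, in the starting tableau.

The z-row carries the negated objective coefficients: the x_2 entry is -5.

-5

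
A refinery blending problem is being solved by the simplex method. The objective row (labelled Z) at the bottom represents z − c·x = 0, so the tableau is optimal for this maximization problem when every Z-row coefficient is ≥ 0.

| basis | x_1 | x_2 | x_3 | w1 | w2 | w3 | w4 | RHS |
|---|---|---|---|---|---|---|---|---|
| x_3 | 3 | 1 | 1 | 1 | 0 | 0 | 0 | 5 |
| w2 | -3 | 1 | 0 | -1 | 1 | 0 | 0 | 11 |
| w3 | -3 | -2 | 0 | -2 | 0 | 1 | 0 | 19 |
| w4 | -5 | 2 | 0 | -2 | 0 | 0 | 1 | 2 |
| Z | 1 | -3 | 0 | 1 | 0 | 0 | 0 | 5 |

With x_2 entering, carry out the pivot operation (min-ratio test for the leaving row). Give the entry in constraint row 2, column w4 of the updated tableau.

-1/2

Ratio test on column x_2 — row 1: 5/1 = 5; row 2: 11/1 = 11; row 3: entry -2 ≤ 0; row 4: 2/2 = 1. Minimum is 1 at row 4 (w4 leaves); pivot element 2.
Divide row 4 by 2; eliminate column x_2 from the other rows.
Row 2 update in column w4: 0 − 1·(1/2) = -1/2.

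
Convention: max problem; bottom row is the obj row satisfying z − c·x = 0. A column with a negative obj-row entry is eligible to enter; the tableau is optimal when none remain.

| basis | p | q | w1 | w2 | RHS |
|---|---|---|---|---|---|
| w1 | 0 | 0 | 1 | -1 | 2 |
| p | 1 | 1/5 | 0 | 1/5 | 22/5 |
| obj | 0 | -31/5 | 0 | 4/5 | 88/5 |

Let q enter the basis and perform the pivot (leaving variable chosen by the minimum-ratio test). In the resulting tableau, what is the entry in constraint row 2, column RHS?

22

Ratio test on column q — row 1: entry 0 ≤ 0; row 2: (22/5)/(1/5) = 22. Minimum is 22 at row 2 (p leaves); pivot element 1/5.
Divide row 2 by 1/5; eliminate column q from the other rows.
In the new row 2, the RHS entry is the old entry divided by the pivot: (22/5)/(1/5) = 22.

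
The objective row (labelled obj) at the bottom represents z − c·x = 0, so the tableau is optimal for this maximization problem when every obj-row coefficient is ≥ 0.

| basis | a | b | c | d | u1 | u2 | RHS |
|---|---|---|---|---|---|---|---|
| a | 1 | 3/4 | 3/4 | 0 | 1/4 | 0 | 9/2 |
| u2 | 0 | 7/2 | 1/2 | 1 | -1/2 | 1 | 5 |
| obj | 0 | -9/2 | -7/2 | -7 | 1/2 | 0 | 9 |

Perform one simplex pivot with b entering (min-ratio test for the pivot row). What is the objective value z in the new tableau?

Ratio test on column b — row 1: (9/2)/(3/4) = 6; row 2: 5/(7/2) = 10/7. Minimum is 10/7 at row 2 (u2 leaves); pivot element 7/2.
Pivot on row 2; the obj-row RHS becomes 9 − (-9/2)·(10/7) = 108/7.

108/7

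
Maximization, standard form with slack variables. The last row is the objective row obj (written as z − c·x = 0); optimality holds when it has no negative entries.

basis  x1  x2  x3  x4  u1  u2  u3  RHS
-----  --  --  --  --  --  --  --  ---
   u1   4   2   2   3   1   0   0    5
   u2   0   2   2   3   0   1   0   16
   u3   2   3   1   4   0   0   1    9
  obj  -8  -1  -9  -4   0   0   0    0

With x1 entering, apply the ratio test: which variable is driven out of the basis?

Column x1 entries and ratios — u1: 5/4 = 5/4; u2: 0 ≤ 0, skip; u3: 9/2 = 9/2.
Smallest ratio is 5/4 in the row of u1, so u1 leaves.

u1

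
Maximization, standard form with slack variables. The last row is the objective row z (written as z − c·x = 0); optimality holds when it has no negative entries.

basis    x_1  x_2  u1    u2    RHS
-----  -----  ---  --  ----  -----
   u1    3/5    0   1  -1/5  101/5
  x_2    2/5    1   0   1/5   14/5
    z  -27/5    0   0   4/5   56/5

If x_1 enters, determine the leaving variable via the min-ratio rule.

Column x_1 entries and ratios — u1: (101/5)/(3/5) = 101/3; x_2: (14/5)/(2/5) = 7.
Smallest ratio is 7 in the row of x_2, so x_2 leaves.

x_2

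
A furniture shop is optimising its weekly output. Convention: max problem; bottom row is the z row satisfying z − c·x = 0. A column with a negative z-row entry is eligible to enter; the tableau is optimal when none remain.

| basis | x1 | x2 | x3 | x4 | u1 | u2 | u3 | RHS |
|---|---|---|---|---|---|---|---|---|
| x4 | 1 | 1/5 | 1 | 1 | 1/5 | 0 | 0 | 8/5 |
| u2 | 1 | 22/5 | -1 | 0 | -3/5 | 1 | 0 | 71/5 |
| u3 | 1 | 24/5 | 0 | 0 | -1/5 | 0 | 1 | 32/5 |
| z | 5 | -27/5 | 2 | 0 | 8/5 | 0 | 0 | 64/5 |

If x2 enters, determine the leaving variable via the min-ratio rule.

Column x2 entries and ratios — x4: (8/5)/(1/5) = 8; u2: (71/5)/(22/5) = 71/22; u3: (32/5)/(24/5) = 4/3.
Smallest ratio is 4/3 in the row of u3, so u3 leaves.

u3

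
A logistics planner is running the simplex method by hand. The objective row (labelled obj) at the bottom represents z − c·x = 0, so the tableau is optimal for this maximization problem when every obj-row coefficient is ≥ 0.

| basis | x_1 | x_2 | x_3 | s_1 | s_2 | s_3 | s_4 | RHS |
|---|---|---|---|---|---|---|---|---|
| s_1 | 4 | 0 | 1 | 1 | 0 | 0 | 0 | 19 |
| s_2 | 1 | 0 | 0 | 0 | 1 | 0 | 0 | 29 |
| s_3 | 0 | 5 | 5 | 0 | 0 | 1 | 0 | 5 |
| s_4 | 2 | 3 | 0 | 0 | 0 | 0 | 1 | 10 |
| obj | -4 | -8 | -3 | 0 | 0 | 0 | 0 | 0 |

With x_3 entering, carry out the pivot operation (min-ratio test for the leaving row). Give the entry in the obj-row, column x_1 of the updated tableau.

Ratio test on column x_3 — row 1: 19/1 = 19; row 2: entry 0 ≤ 0; row 3: 5/5 = 1; row 4: entry 0 ≤ 0. Minimum is 1 at row 3 (s_3 leaves); pivot element 5.
Divide row 3 by 5; eliminate column x_3 from the other rows.
obj-row update in column x_1: -4 − (-3)·0 = -4.

-4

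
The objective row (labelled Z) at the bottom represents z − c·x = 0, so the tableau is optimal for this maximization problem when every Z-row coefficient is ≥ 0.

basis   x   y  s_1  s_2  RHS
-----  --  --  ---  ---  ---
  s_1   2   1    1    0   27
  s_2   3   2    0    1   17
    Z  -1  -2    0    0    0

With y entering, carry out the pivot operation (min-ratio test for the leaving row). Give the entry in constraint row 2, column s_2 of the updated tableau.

Ratio test on column y — row 1: 27/1 = 27; row 2: 17/2 = 17/2. Minimum is 17/2 at row 2 (s_2 leaves); pivot element 2.
Divide row 2 by 2; eliminate column y from the other rows.
In the new row 2, the s_2 entry is the old entry divided by the pivot: 1/2 = 1/2.

1/2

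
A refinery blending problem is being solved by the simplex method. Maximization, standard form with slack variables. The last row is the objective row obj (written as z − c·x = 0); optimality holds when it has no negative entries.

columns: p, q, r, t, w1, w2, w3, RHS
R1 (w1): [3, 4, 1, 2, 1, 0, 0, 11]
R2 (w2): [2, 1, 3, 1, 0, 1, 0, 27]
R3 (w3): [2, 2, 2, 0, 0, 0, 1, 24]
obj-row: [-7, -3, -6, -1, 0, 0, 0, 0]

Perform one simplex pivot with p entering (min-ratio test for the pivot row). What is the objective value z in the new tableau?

77/3

Ratio test on column p — row 1: 11/3 = 11/3; row 2: 27/2 = 27/2; row 3: 24/2 = 12. Minimum is 11/3 at row 1 (w1 leaves); pivot element 3.
Pivot on row 1; the obj-row RHS becomes 0 − (-7)·(11/3) = 77/3.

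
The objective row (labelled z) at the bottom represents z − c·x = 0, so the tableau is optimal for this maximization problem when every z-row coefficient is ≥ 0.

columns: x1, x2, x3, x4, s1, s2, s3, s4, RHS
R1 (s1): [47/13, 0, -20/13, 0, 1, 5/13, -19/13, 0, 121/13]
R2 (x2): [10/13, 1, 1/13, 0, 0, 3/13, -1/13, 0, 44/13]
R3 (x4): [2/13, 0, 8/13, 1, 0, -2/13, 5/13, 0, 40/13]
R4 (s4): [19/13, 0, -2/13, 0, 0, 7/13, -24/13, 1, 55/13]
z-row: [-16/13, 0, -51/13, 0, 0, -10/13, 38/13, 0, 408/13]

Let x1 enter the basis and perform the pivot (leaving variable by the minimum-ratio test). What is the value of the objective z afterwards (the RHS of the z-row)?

1624/47

Ratio test on column x1 — row 1: (121/13)/(47/13) = 121/47; row 2: (44/13)/(10/13) = 22/5; row 3: (40/13)/(2/13) = 20; row 4: (55/13)/(19/13) = 55/19. Minimum is 121/47 at row 1 (s1 leaves); pivot element 47/13.
Pivot on row 1; the z-row RHS becomes 408/13 − (-16/13)·(121/47) = 1624/47.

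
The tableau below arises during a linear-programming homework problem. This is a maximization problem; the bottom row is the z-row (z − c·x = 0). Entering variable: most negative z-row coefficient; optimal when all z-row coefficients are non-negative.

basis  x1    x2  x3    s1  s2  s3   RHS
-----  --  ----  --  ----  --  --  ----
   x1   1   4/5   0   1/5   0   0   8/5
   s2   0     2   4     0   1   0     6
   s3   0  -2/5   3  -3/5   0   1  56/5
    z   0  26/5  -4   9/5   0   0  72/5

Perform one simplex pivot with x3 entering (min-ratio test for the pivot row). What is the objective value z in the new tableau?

102/5

Ratio test on column x3 — row 1: entry 0 ≤ 0; row 2: 6/4 = 3/2; row 3: (56/5)/3 = 56/15. Minimum is 3/2 at row 2 (s2 leaves); pivot element 4.
Pivot on row 2; the z-row RHS becomes 72/5 − (-4)·(3/2) = 102/5.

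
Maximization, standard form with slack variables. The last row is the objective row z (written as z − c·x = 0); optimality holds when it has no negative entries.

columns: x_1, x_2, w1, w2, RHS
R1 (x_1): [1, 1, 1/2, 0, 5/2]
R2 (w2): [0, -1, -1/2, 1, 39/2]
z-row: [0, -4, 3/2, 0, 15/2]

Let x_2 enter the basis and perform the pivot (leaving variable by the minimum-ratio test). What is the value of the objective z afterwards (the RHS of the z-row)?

35/2

Ratio test on column x_2 — row 1: (5/2)/1 = 5/2; row 2: entry -1 ≤ 0. Minimum is 5/2 at row 1 (x_1 leaves); pivot element 1.
Pivot on row 1; the z-row RHS becomes 15/2 − (-4)·(5/2) = 35/2.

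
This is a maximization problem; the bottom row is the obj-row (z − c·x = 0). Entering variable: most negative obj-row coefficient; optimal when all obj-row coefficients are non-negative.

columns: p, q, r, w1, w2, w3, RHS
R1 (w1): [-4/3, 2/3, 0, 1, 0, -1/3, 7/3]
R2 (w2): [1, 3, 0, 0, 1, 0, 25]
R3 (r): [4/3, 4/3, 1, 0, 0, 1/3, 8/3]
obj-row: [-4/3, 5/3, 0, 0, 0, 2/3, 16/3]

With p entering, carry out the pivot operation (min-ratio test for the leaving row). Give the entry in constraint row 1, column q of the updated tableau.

2

Ratio test on column p — row 1: entry -4/3 ≤ 0; row 2: 25/1 = 25; row 3: (8/3)/(4/3) = 2. Minimum is 2 at row 3 (r leaves); pivot element 4/3.
Divide row 3 by 4/3; eliminate column p from the other rows.
Row 1 update in column q: 2/3 − (-4/3)·1 = 2.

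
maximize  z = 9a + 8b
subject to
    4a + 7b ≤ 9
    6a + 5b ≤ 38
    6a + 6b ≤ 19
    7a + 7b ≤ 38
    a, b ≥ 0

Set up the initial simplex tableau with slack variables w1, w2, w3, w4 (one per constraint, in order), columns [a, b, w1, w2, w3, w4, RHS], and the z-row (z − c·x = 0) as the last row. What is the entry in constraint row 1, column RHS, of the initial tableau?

9

The RHS of constraint 1 is b_1 = 9.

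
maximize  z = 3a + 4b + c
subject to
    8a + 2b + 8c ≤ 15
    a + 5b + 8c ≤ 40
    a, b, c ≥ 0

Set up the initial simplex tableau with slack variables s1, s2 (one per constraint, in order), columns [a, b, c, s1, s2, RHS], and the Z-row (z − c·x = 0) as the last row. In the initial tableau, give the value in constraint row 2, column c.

Constraint 2 has coefficient 8 on c.

8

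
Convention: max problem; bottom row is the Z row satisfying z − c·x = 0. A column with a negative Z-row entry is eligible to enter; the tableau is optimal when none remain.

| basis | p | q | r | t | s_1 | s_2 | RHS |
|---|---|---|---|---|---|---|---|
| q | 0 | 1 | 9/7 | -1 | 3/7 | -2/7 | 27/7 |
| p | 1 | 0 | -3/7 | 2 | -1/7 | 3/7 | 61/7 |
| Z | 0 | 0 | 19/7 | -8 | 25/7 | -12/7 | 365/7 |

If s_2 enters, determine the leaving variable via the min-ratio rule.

p

Column s_2 entries and ratios — q: -2/7 ≤ 0, skip; p: (61/7)/(3/7) = 61/3.
Smallest ratio is 61/3 in the row of p, so p leaves.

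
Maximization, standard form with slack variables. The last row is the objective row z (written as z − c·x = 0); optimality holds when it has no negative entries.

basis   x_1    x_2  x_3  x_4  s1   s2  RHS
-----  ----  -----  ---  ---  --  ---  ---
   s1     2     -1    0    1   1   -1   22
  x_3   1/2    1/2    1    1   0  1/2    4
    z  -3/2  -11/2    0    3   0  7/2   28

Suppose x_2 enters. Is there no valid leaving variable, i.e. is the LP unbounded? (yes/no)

Column x_2 has positive entries in row(s) 2, so the ratio test bounds it — not unbounded.

no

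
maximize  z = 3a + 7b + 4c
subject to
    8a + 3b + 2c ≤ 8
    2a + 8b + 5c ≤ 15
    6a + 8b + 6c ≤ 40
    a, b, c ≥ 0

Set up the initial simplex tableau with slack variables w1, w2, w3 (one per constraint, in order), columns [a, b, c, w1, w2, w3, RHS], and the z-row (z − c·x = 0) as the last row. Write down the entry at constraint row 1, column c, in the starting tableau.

Constraint 1 has coefficient 2 on c.

2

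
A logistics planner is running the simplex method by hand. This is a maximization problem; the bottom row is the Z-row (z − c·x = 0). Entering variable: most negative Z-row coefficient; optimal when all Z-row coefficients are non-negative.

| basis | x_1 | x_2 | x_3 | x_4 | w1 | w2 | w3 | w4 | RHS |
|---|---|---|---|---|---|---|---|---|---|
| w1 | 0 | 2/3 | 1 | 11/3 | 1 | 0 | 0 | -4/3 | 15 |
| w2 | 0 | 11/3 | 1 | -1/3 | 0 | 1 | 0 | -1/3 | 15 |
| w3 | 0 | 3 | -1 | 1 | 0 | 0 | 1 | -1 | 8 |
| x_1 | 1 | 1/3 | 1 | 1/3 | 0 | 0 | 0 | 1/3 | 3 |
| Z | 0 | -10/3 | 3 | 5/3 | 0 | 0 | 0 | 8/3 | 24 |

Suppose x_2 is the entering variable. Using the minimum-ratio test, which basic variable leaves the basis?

Column x_2 entries and ratios — w1: 15/(2/3) = 45/2; w2: 15/(11/3) = 45/11; w3: 8/3 = 8/3; x_1: 3/(1/3) = 9.
Smallest ratio is 8/3 in the row of w3, so w3 leaves.

w3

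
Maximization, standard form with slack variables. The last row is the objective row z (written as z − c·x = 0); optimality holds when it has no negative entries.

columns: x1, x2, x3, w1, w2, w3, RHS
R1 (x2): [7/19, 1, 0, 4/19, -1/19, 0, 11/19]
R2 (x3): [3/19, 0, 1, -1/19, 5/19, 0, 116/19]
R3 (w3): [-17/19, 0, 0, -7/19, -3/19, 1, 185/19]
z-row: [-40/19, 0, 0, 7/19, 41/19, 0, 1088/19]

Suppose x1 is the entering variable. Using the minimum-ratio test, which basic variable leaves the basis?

Column x1 entries and ratios — x2: (11/19)/(7/19) = 11/7; x3: (116/19)/(3/19) = 116/3; w3: -17/19 ≤ 0, skip.
Smallest ratio is 11/7 in the row of x2, so x2 leaves.

x2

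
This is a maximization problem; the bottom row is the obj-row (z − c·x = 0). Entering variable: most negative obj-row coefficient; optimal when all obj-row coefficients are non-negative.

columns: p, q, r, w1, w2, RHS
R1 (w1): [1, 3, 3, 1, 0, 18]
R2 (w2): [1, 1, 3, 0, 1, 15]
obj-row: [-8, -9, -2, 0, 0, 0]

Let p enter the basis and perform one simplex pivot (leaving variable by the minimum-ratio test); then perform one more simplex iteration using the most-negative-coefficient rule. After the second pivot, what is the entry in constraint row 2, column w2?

3/2

Ratio test on column p — row 1: 18/1 = 18; row 2: 15/1 = 15. Minimum is 15 at row 2 (w2 leaves); pivot element 1.
Divide row 2 by 1; eliminate column p from the other rows.
Second iteration: most negative obj-row entry is -1 in column q, so q enters.
Ratio test on column q — row 1: 3/2 = 3/2; row 2: 15/1 = 15. Minimum is 3/2 at row 1 (w1 leaves); pivot element 2.
Divide row 1 by 2; eliminate column q from the other rows.
After both pivots, the entry at constraint row 2, column w2 is 3/2.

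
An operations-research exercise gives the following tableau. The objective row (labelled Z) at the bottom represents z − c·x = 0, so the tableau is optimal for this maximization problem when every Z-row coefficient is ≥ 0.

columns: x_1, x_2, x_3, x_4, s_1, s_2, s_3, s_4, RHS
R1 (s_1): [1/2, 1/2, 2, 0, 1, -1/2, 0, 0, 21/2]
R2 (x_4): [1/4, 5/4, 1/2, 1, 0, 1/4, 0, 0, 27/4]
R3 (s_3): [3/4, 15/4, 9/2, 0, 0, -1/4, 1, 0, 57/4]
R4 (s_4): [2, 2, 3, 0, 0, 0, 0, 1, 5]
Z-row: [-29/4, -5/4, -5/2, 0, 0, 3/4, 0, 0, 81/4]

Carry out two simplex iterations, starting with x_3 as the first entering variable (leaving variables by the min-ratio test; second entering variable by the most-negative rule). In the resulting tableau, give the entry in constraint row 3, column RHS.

Ratio test on column x_3 — row 1: (21/2)/2 = 21/4; row 2: (27/4)/(1/2) = 27/2; row 3: (57/4)/(9/2) = 19/6; row 4: 5/3 = 5/3. Minimum is 5/3 at row 4 (s_4 leaves); pivot element 3.
Divide row 4 by 3; eliminate column x_3 from the other rows.
Second iteration: most negative Z-row entry is -67/12 in column x_1, so x_1 enters.
Ratio test on column x_1 — row 1: entry -5/6 ≤ 0; row 2: entry -1/12 ≤ 0; row 3: entry -9/4 ≤ 0; row 4: (5/3)/(2/3) = 5/2. Minimum is 5/2 at row 4 (x_3 leaves); pivot element 2/3.
Divide row 4 by 2/3; eliminate column x_1 from the other rows.
After both pivots, the entry at constraint row 3, column RHS is 99/8.

99/8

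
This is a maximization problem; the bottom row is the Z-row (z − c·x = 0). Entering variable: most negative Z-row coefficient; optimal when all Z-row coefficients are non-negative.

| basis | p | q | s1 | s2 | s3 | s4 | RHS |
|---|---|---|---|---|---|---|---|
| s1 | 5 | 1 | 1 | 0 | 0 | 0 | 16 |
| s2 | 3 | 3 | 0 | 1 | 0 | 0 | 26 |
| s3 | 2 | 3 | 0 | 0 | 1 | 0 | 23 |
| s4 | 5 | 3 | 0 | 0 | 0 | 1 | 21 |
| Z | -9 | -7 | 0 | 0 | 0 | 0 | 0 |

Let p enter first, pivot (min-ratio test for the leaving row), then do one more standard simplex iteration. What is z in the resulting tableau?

Ratio test on column p — row 1: 16/5 = 16/5; row 2: 26/3 = 26/3; row 3: 23/2 = 23/2; row 4: 21/5 = 21/5. Minimum is 16/5 at row 1 (s1 leaves); pivot element 5.
Pivot on row 1; the Z-row RHS becomes 0 − (-9)·(16/5) = 144/5.
Next entering variable (most negative Z-row entry -26/5): q.
Ratio test on column q — row 1: (16/5)/(1/5) = 16; row 2: (82/5)/(12/5) = 41/6; row 3: (83/5)/(13/5) = 83/13; row 4: 5/2 = 5/2. Minimum is 5/2 at row 4 (s4 leaves); pivot element 2.
After the second pivot the Z-row RHS is 144/5 − (-26/5)·(5/2) = 209/5.

209/5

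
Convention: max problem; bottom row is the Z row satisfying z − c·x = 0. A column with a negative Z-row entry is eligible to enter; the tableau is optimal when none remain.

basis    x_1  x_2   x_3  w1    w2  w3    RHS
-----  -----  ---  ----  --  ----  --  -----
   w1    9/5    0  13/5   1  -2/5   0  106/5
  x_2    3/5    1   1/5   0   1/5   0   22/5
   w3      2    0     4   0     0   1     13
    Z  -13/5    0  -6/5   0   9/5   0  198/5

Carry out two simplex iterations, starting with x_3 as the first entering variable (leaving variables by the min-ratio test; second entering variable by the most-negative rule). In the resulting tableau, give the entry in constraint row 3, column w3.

1/2

Ratio test on column x_3 — row 1: (106/5)/(13/5) = 106/13; row 2: (22/5)/(1/5) = 22; row 3: 13/4 = 13/4. Minimum is 13/4 at row 3 (w3 leaves); pivot element 4.
Divide row 3 by 4; eliminate column x_3 from the other rows.
Second iteration: most negative Z-row entry is -2 in column x_1, so x_1 enters.
Ratio test on column x_1 — row 1: (51/4)/(1/2) = 51/2; row 2: (15/4)/(1/2) = 15/2; row 3: (13/4)/(1/2) = 13/2. Minimum is 13/2 at row 3 (x_3 leaves); pivot element 1/2.
Divide row 3 by 1/2; eliminate column x_1 from the other rows.
After both pivots, the entry at constraint row 3, column w3 is 1/2.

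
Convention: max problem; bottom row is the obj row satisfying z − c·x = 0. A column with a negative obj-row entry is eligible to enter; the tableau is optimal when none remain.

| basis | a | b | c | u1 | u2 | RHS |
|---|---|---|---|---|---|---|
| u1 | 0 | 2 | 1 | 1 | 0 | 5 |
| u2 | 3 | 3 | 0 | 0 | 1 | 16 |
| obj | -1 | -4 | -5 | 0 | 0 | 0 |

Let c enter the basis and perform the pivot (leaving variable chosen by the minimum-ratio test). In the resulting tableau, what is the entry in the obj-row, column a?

Ratio test on column c — row 1: 5/1 = 5; row 2: entry 0 ≤ 0. Minimum is 5 at row 1 (u1 leaves); pivot element 1.
Divide row 1 by 1; eliminate column c from the other rows.
obj-row update in column a: -1 − (-5)·0 = -1.

-1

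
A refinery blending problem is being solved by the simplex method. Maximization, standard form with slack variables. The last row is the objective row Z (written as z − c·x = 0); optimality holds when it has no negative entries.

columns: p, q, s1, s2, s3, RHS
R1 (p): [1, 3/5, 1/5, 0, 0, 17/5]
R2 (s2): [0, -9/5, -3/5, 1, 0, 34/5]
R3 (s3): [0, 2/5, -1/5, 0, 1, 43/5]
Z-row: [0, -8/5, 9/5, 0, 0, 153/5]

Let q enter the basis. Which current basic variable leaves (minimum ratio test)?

p

Column q entries and ratios — p: (17/5)/(3/5) = 17/3; s2: -9/5 ≤ 0, skip; s3: (43/5)/(2/5) = 43/2.
Smallest ratio is 17/3 in the row of p, so p leaves.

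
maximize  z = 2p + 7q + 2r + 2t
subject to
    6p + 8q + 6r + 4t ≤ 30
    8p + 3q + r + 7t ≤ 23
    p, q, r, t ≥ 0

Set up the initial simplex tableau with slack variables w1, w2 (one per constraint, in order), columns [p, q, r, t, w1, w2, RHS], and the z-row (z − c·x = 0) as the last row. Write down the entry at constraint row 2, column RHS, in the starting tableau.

The RHS of constraint 2 is b_2 = 23.

23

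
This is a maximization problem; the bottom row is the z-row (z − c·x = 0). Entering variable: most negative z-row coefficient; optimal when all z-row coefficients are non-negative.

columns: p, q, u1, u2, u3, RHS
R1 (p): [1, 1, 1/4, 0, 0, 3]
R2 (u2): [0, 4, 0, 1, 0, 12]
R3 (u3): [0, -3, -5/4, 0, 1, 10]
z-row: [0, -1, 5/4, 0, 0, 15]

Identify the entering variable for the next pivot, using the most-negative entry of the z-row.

Negative z-row entries: q: -1.
The most negative is -1 in column q, so q enters.

q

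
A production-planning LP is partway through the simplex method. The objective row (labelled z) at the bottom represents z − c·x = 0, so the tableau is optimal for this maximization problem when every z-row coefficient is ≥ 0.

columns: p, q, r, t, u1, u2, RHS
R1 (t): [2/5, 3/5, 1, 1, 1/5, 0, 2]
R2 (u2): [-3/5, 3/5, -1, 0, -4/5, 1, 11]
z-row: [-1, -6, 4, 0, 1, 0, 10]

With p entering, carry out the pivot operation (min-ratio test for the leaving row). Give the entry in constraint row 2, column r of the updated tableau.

1/2

Ratio test on column p — row 1: 2/(2/5) = 5; row 2: entry -3/5 ≤ 0. Minimum is 5 at row 1 (t leaves); pivot element 2/5.
Divide row 1 by 2/5; eliminate column p from the other rows.
Row 2 update in column r: -1 − (-3/5)·(5/2) = 1/2.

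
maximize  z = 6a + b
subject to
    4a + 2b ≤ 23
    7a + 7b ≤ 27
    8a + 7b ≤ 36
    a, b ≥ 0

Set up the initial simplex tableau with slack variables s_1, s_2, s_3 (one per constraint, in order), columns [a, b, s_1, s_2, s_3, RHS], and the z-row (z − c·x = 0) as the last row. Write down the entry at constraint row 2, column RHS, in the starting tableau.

27

The RHS of constraint 2 is b_2 = 27.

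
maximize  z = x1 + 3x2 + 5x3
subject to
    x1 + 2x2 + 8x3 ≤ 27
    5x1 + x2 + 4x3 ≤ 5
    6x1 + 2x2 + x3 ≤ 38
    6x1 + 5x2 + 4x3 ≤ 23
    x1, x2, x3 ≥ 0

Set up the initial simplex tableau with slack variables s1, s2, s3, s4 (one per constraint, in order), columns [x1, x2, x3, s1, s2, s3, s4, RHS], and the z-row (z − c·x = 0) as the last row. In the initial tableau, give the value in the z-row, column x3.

The z-row carries the negated objective coefficients: the x3 entry is -5.

-5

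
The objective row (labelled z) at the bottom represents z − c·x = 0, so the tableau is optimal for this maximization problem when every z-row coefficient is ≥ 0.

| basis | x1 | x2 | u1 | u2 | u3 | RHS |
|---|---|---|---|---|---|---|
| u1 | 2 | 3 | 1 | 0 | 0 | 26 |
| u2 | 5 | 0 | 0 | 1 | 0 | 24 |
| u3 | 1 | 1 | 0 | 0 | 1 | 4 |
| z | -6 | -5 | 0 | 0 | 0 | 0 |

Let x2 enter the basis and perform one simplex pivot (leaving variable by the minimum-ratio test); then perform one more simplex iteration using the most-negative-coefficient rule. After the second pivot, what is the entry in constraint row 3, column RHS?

Ratio test on column x2 — row 1: 26/3 = 26/3; row 2: entry 0 ≤ 0; row 3: 4/1 = 4. Minimum is 4 at row 3 (u3 leaves); pivot element 1.
Divide row 3 by 1; eliminate column x2 from the other rows.
Second iteration: most negative z-row entry is -1 in column x1, so x1 enters.
Ratio test on column x1 — row 1: entry -1 ≤ 0; row 2: 24/5 = 24/5; row 3: 4/1 = 4. Minimum is 4 at row 3 (x2 leaves); pivot element 1.
Divide row 3 by 1; eliminate column x1 from the other rows.
After both pivots, the entry at constraint row 3, column RHS is 4.

4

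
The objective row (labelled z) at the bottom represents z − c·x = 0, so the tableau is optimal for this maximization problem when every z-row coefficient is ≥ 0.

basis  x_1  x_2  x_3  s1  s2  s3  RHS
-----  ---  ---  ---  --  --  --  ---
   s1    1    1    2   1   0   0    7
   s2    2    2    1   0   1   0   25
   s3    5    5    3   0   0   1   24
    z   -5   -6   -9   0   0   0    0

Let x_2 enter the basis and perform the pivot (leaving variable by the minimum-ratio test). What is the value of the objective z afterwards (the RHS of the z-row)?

Ratio test on column x_2 — row 1: 7/1 = 7; row 2: 25/2 = 25/2; row 3: 24/5 = 24/5. Minimum is 24/5 at row 3 (s3 leaves); pivot element 5.
Pivot on row 3; the z-row RHS becomes 0 − (-6)·(24/5) = 144/5.

144/5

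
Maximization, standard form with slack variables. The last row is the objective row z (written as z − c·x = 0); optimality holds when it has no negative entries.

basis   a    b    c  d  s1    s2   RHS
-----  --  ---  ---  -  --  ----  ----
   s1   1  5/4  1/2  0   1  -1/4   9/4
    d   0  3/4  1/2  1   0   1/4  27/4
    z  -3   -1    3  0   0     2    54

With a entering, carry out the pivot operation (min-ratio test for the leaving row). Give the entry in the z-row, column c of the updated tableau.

9/2

Ratio test on column a — row 1: (9/4)/1 = 9/4; row 2: entry 0 ≤ 0. Minimum is 9/4 at row 1 (s1 leaves); pivot element 1.
Divide row 1 by 1; eliminate column a from the other rows.
z-row update in column c: 3 − (-3)·(1/2) = 9/2.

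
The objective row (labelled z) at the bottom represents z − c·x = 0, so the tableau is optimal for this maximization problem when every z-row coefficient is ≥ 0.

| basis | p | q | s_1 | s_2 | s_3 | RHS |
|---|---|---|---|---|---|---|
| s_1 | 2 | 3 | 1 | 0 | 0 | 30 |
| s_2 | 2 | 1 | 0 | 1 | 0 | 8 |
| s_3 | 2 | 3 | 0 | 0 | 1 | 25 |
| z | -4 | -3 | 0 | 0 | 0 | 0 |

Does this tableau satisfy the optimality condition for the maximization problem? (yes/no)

The z-row has a negative entry -4 in column p, so it is not optimal.

no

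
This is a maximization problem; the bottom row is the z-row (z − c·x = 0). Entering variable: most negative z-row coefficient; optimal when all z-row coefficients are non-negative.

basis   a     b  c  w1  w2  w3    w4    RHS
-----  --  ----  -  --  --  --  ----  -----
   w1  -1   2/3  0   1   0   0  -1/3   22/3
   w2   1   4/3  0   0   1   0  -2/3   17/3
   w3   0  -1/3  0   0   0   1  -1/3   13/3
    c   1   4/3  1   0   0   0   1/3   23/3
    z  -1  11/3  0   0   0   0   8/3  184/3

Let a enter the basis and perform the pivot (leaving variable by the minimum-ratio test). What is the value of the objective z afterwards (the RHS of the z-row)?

Ratio test on column a — row 1: entry -1 ≤ 0; row 2: (17/3)/1 = 17/3; row 3: entry 0 ≤ 0; row 4: (23/3)/1 = 23/3. Minimum is 17/3 at row 2 (w2 leaves); pivot element 1.
Pivot on row 2; the z-row RHS becomes 184/3 − (-1)·(17/3) = 67.

67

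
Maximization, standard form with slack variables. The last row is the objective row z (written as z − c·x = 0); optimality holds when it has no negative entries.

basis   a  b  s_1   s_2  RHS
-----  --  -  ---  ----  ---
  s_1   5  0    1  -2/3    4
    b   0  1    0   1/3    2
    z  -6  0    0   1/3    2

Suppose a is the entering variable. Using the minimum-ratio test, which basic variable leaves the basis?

s_1

Column a entries and ratios — s_1: 4/5 = 4/5; b: 0 ≤ 0, skip.
Smallest ratio is 4/5 in the row of s_1, so s_1 leaves.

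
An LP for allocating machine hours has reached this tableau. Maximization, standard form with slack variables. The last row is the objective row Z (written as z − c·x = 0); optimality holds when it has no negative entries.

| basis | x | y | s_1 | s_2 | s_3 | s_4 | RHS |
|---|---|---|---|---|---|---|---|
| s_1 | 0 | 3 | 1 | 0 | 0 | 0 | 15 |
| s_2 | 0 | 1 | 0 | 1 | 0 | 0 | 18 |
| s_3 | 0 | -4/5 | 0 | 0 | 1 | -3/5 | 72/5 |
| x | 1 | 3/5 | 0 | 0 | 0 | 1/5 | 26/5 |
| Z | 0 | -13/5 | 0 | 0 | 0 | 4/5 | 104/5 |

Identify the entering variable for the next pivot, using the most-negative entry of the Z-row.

Negative Z-row entries: y: -13/5.
The most negative is -13/5 in column y, so y enters.

y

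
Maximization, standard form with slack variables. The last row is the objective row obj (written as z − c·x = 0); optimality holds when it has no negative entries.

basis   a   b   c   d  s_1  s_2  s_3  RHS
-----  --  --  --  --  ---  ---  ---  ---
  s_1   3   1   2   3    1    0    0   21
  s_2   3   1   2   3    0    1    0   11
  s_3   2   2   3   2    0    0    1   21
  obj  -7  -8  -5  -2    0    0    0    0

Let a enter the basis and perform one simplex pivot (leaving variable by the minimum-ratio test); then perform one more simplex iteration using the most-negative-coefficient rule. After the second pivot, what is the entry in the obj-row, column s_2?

-1/2

Ratio test on column a — row 1: 21/3 = 7; row 2: 11/3 = 11/3; row 3: 21/2 = 21/2. Minimum is 11/3 at row 2 (s_2 leaves); pivot element 3.
Divide row 2 by 3; eliminate column a from the other rows.
Second iteration: most negative obj-row entry is -17/3 in column b, so b enters.
Ratio test on column b — row 1: entry 0 ≤ 0; row 2: (11/3)/(1/3) = 11; row 3: (41/3)/(4/3) = 41/4. Minimum is 41/4 at row 3 (s_3 leaves); pivot element 4/3.
Divide row 3 by 4/3; eliminate column b from the other rows.
After both pivots, the entry at the obj-row, column s_2 is -1/2.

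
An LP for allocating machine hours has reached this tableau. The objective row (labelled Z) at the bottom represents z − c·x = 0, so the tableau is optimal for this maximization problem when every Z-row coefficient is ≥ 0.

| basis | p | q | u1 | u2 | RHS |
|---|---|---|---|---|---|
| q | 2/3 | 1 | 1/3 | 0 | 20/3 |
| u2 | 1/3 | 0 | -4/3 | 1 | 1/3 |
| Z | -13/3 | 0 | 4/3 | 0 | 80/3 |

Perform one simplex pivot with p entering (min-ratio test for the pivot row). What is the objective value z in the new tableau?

31

Ratio test on column p — row 1: (20/3)/(2/3) = 10; row 2: (1/3)/(1/3) = 1. Minimum is 1 at row 2 (u2 leaves); pivot element 1/3.
Pivot on row 2; the Z-row RHS becomes 80/3 − (-13/3)·1 = 31.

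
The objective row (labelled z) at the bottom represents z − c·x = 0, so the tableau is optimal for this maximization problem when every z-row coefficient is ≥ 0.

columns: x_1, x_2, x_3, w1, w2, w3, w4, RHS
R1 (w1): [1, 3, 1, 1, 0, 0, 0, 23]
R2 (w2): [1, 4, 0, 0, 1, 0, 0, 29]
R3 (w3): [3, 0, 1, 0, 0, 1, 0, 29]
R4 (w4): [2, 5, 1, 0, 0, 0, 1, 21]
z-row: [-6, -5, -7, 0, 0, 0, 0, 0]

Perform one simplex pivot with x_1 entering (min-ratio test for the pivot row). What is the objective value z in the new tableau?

Ratio test on column x_1 — row 1: 23/1 = 23; row 2: 29/1 = 29; row 3: 29/3 = 29/3; row 4: 21/2 = 21/2. Minimum is 29/3 at row 3 (w3 leaves); pivot element 3.
Pivot on row 3; the z-row RHS becomes 0 − (-6)·(29/3) = 58.

58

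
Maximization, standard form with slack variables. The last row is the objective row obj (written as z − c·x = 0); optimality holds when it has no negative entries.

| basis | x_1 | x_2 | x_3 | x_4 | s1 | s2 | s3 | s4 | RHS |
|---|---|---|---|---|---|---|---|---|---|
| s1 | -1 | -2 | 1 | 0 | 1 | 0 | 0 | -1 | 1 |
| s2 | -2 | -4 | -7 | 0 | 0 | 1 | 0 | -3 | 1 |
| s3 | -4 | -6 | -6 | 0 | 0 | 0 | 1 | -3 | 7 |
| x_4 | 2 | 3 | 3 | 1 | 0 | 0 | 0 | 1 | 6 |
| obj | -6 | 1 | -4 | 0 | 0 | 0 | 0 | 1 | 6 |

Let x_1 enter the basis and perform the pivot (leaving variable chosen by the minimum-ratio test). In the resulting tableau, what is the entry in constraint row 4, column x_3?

Ratio test on column x_1 — row 1: entry -1 ≤ 0; row 2: entry -2 ≤ 0; row 3: entry -4 ≤ 0; row 4: 6/2 = 3. Minimum is 3 at row 4 (x_4 leaves); pivot element 2.
Divide row 4 by 2; eliminate column x_1 from the other rows.
In the new row 4, the x_3 entry is the old entry divided by the pivot: 3/2 = 3/2.

3/2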